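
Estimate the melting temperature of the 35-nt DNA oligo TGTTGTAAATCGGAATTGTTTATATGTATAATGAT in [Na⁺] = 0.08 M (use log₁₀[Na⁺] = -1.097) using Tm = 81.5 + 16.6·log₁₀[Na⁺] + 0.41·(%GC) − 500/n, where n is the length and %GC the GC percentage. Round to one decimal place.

Length n = 35. Scanning the sequence gives C=1, G=7, A=11, T=16.
G+C = 8, so %GC = 8/35 × 100 = 22.857%
Salt term: 16.6 × (-1.097) = -18.21
GC term: 0.41 × 22.857 = 9.371; length term: −500/35 = −14.286
Tm = 81.5 + (-18.21) + 9.371 − 14.286 = 58.375 → 58.4°C

58.4°C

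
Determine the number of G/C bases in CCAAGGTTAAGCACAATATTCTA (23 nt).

8

Base counts: C=5, T=6, A=9, G=3
Total G or C: 3 + 5 = 8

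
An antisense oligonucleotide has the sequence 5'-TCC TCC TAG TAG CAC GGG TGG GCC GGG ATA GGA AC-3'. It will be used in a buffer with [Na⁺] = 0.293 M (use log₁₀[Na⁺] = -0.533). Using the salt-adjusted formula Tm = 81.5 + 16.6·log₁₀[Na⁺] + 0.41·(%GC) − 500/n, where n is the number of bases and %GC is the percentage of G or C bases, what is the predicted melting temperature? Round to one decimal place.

84.1°C

Length n = 35. Counting bases: A=7, T=6, C=9, G=13
G+C = 22, so %GC = 22/35 × 100 = 62.857%
Salt term: 16.6 × (-0.533) = -8.848
GC term: 0.41 × 62.857 = 25.771; length term: −500/35 = −14.286
Tm = 81.5 + (-8.848) + 25.771 − 14.286 = 84.137 → 84.1°C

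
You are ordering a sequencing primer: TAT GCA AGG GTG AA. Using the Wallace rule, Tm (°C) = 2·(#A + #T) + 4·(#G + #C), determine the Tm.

40°C

Scanning the sequence gives G=5, C=1, A=5, T=3.
So N_AT = 8 and N_GC = 6.
Tm = 4·6 + 2·8 = 24 + 16 = 40°C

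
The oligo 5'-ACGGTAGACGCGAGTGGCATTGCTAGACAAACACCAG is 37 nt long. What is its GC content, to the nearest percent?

54%

Base counts: C=9, T=5, A=12, G=11
G+C = 11 + 9 = 20 out of 37 bases
%GC = 20/37 × 100 = 54.05% ≈ 54%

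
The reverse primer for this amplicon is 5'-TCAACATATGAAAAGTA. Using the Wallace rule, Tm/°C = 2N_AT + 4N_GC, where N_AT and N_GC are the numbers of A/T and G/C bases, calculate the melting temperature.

T=4, C=2, G=2, A=9
So N_AT = 13 and N_GC = 4.
Tm = 2(13) + 4(4) = 26 + 16 = 42°C

42°C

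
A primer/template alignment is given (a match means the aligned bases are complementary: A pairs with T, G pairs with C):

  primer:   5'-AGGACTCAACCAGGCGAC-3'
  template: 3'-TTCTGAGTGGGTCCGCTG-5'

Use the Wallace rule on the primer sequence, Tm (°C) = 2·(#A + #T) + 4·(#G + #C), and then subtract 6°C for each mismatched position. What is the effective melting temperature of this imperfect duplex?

Primer base counts: A=6, T=1, G=5, C=6 → A+T=7, G+C=11
Perfect-match Tm = 2(7) + 4(11) = 14 + 44 = 58°C
Mismatches (positions where the bases are not complementary): 2 (at positions 2, 9)
Effective Tm = 58 − 2×6 = 58 − 12 = 46°C

46°C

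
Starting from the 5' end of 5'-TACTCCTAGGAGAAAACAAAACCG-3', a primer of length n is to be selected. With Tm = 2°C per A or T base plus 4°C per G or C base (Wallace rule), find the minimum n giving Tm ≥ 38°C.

n = 13

First 12 bases: TACTCCTAGGAG → Tm = 36°C (< 38°C)
First 13 bases: TACTCCTAGGAGA → Tm = 38°C (≥ 38°C)
Each additional base adds 2°C (A/T) or 4°C (G/C), so Tm is non-decreasing in n; n = 13 is the first length to reach 38°C.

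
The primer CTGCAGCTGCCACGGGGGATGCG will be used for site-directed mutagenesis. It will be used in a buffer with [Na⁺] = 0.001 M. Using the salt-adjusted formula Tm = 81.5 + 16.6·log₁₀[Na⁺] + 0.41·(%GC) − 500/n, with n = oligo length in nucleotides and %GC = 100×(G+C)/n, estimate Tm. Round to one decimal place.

Length n = 23. Counting bases: T=3, C=7, A=3, G=10
G+C = 17, so %GC = 17/23 × 100 = 73.913%
Salt term: 16.6 × (-3) = -49.8
GC term: 0.41 × 73.913 = 30.304; length term: −500/23 = −21.739
Tm = 81.5 + (-49.8) + 30.304 − 21.739 = 40.265 → 40.3°C

40.3°C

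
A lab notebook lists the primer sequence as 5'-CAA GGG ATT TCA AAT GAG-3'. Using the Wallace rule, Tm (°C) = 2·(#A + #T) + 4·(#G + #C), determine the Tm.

Base counts: T=4, G=5, C=2, A=7
So N_AT = 11 and N_GC = 7.
Tm = 2×11 + 4×7 = 50°C

50°C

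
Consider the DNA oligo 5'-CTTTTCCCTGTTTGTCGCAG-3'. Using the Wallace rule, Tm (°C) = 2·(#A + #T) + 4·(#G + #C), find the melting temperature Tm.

60°C

Counting bases: C=6, G=4, T=9, A=1
A+T = 10, G+C = 10
Tm = 2(10) + 4(10) = 20 + 40 = 60°C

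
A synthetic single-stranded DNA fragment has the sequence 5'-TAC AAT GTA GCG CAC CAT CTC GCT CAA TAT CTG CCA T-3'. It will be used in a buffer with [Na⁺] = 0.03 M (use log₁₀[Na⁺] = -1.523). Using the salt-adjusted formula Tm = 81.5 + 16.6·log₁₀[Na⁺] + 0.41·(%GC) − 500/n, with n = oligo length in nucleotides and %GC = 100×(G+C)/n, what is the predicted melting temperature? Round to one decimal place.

Length n = 37. Counting bases: C=12, T=10, A=10, G=5
G+C = 17, so %GC = 17/37 × 100 = 45.946%
Salt term: 16.6 × (-1.523) = -25.282
GC term: 0.41 × 45.946 = 18.838; length term: −500/37 = −13.514
Tm = 81.5 + (-25.282) + 18.838 − 13.514 = 61.542 → 61.5°C

61.5°C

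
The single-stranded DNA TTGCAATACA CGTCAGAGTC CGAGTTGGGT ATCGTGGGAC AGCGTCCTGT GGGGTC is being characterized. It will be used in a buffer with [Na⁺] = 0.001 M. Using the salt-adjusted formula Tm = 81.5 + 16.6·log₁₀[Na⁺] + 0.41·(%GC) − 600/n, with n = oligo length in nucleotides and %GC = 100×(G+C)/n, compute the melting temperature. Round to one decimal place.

Length n = 56. A=10, T=14, G=20, C=12
G+C = 32, so %GC = 32/56 × 100 = 57.143%
Salt term: 16.6 × (-3) = -49.8
GC term: 0.41 × 57.143 = 23.429; length term: −600/56 = −10.714
Tm = 81.5 + (-49.8) + 23.429 − 10.714 = 44.415 → 44.4°C

44.4°C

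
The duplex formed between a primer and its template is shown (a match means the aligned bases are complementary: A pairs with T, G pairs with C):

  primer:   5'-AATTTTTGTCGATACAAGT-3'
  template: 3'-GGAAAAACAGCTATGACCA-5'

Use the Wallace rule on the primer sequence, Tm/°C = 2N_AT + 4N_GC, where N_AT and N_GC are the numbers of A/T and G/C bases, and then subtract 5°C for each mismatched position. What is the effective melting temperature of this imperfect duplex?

28°C

Primer base counts: A=6, T=8, G=3, C=2 → A+T=14, G+C=5
Perfect-match Tm = 2(14) + 4(5) = 28 + 20 = 48°C
Mismatches (positions where the bases are not complementary): 4 (at positions 1, 2, 16, 17)
Effective Tm = 48 − 4×5 = 48 − 20 = 28°C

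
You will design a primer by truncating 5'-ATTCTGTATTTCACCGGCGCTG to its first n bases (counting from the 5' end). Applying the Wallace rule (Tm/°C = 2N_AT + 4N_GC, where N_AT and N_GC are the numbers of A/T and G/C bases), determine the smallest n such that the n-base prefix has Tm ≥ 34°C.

n = 14

First 13 bases: ATTCTGTATTTCA → Tm = 32°C (< 34°C)
First 14 bases: ATTCTGTATTTCAC → Tm = 36°C (≥ 34°C)
Since every base adds ≥2°C, Tm only increases with n, so the threshold is first crossed at n = 14.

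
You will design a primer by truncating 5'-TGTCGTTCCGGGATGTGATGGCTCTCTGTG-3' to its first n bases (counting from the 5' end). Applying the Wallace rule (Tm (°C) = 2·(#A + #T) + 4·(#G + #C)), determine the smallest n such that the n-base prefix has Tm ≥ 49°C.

First 15 bases: TGTCGTTCCGGGATG → Tm = 48°C (< 49°C)
First 16 bases: TGTCGTTCCGGGATGT → Tm = 50°C (≥ 49°C)
Each additional base adds 2°C (A/T) or 4°C (G/C), so Tm is non-decreasing in n; n = 16 is the first length to reach 49°C.

n = 16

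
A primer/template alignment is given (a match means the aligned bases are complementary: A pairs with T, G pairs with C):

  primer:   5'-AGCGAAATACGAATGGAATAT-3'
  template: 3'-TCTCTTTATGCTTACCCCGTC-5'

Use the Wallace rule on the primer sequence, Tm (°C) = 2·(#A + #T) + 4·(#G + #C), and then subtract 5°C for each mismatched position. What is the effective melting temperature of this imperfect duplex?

31°C

Primer base counts: A=10, T=4, G=5, C=2 → A+T=14, G+C=7
Perfect-match Tm = 2(14) + 4(7) = 28 + 28 = 56°C
Mismatches (positions where the bases are not complementary): 5 (at positions 3, 17, 18, 19, 21)
Effective Tm = 56 − 5×5 = 56 − 25 = 31°C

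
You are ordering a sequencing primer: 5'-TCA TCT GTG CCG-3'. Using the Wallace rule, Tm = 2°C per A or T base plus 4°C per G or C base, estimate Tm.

38°C

Counting bases: A=1, G=3, C=4, T=4
AT pairs contribute 5, GC pairs contribute 7.
Tm = 4·7 + 2·5 = 28 + 10 = 38°C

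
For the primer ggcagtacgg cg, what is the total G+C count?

9

Counting bases: A=2, T=1, C=3, G=6
G+C = 6 + 3 = 9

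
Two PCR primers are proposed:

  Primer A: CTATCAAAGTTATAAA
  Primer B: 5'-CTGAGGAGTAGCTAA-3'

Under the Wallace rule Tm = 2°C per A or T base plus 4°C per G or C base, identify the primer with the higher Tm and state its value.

Primer A: A+T=13, G+C=3 → Tm = 2(13)+4(3) = 38°C
Primer B: A+T=8, G+C=7 → Tm = 2(8)+4(7) = 44°C
38°C vs 44°C → primer B is higher.

Primer B, 44°C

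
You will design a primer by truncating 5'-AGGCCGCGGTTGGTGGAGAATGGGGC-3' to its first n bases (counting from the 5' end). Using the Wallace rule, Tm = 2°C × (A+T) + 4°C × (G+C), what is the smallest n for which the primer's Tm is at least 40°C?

n = 12

First 11 bases: AGGCCGCGGTT → Tm = 38°C (< 40°C)
First 12 bases: AGGCCGCGGTTG → Tm = 42°C (≥ 40°C)
Each additional base adds 2°C (A/T) or 4°C (G/C), so Tm is non-decreasing in n; n = 12 is the first length to reach 40°C.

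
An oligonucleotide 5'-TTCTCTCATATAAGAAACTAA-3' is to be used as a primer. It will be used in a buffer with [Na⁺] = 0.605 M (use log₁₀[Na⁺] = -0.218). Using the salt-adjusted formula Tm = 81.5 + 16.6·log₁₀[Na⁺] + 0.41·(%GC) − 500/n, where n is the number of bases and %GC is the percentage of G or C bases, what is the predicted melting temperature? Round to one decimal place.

Length n = 21. Scanning the sequence gives T=7, C=4, G=1, A=9.
G+C = 5, so %GC = 5/21 × 100 = 23.81%
Salt term: 16.6 × (-0.218) = -3.619
GC term: 0.41 × 23.81 = 9.762; length term: −500/21 = −23.81
Tm = 81.5 + (-3.619) + 9.762 − 23.81 = 63.833 → 63.8°C

63.8°C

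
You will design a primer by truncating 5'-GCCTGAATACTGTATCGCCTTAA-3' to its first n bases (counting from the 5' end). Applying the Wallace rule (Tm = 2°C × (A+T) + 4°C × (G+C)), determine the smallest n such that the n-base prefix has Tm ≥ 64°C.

n = 22

First 21 bases: GCCTGAATACTGTATCGCCTT → Tm = 62°C (< 64°C)
First 22 bases: GCCTGAATACTGTATCGCCTTA → Tm = 64°C (≥ 64°C)
Each additional base adds 2°C (A/T) or 4°C (G/C), so Tm is non-decreasing in n; n = 22 is the first length to reach 64°C.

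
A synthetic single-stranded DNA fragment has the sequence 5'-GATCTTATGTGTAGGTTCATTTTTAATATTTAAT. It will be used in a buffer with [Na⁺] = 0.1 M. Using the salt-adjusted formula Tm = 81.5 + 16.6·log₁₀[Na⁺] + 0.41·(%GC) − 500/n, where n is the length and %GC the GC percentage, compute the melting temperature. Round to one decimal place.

58.6°C

Length n = 34. Base counts: C=2, A=9, T=18, G=5
G+C = 7, so %GC = 7/34 × 100 = 20.588%
Salt term: 16.6 × (-1) = -16.6
GC term: 0.41 × 20.588 = 8.441; length term: −500/34 = −14.706
Tm = 81.5 + (-16.6) + 8.441 − 14.706 = 58.635 → 58.6°C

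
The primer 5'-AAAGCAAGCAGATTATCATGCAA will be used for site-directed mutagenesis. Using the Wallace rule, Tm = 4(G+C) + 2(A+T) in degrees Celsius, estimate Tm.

62°C

Base counts: C=4, T=4, G=4, A=11
So N_AT = 15 and N_GC = 8.
Tm = 2(15) + 4(8) = 30 + 32 = 62°C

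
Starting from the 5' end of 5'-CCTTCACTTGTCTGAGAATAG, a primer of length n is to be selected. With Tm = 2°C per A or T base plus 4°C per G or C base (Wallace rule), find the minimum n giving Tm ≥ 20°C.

n = 7

First 6 bases: CCTTCA → Tm = 18°C (< 20°C)
First 7 bases: CCTTCAC → Tm = 22°C (≥ 20°C)
Since every base adds ≥2°C, Tm only increases with n, so the threshold is first crossed at n = 7.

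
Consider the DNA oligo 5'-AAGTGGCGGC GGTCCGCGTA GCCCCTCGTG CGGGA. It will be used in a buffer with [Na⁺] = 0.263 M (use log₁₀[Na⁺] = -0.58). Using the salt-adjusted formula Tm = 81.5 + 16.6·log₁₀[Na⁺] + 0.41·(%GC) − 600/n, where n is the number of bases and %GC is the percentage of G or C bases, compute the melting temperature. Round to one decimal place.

Length n = 35. Scanning the sequence gives G=15, T=5, A=4, C=11.
G+C = 26, so %GC = 26/35 × 100 = 74.286%
Salt term: 16.6 × (-0.58) = -9.628
GC term: 0.41 × 74.286 = 30.457; length term: −600/35 = −17.143
Tm = 81.5 + (-9.628) + 30.457 − 17.143 = 85.186 → 85.2°C

85.2°C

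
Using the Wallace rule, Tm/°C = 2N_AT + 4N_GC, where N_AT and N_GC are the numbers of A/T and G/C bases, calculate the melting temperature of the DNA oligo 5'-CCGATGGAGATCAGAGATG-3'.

T=3, G=7, C=3, A=6
AT pairs contribute 9, GC pairs contribute 10.
Tm = 2(9) + 4(10) = 18 + 40 = 58°C

58°C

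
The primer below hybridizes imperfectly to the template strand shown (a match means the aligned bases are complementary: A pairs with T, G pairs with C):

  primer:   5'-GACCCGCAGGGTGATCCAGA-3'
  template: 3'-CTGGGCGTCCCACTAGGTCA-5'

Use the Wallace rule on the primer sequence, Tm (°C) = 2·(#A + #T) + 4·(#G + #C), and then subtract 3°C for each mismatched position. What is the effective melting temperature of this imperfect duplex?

Primer base counts: A=5, T=2, G=7, C=6 → A+T=7, G+C=13
Perfect-match Tm = 2(7) + 4(13) = 14 + 52 = 66°C
Mismatches (positions where the bases are not complementary): 1 (at position 20)
Effective Tm = 66 − 1×3 = 66 − 3 = 63°C

63°C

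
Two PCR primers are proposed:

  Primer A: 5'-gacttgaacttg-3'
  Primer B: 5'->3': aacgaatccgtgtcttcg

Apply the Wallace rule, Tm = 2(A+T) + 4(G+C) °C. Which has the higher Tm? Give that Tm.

Primer A: A+T=7, G+C=5 → Tm = 2(7)+4(5) = 34°C
Primer B: A+T=9, G+C=9 → Tm = 2(9)+4(9) = 54°C
34°C vs 54°C → primer B is higher.

Primer B, 54°C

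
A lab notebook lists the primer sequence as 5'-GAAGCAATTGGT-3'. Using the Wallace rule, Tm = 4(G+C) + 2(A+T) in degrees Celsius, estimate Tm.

Counting bases: C=1, G=4, T=3, A=4
So N_AT = 7 and N_GC = 5.
Tm = 2(7) + 4(5) = 14 + 20 = 34°C

34°C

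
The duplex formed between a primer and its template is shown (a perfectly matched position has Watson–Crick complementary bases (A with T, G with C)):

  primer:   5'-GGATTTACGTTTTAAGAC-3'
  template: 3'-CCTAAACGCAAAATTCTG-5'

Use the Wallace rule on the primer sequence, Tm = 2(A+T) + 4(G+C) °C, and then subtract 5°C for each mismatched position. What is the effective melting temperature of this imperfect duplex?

Primer base counts: A=5, T=7, G=4, C=2 → A+T=12, G+C=6
Perfect-match Tm = 2(12) + 4(6) = 24 + 24 = 48°C
Mismatches (positions where the bases are not complementary): 1 (at position 7)
Effective Tm = 48 − 1×5 = 48 − 5 = 43°C

43°C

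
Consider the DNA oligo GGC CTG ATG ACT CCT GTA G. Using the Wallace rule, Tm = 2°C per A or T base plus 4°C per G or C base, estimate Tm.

T=5, C=5, G=6, A=3
AT pairs contribute 8, GC pairs contribute 11.
Tm = 2(8) + 4(11) = 16 + 44 = 60°C

60°C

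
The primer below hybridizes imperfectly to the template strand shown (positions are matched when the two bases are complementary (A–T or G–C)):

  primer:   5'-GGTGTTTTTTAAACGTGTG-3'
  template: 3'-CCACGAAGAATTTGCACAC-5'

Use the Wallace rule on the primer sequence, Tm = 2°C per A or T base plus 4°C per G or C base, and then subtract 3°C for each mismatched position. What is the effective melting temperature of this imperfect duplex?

Primer base counts: A=3, T=9, G=6, C=1 → A+T=12, G+C=7
Perfect-match Tm = 2(12) + 4(7) = 24 + 28 = 52°C
Mismatches (positions where the bases are not complementary): 2 (at positions 5, 8)
Effective Tm = 52 − 2×3 = 52 − 6 = 46°C

46°C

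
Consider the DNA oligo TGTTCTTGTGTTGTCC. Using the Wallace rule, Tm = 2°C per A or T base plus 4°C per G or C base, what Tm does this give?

46°C

Base counts: A=0, C=3, T=9, G=4
A+T = 9, G+C = 7
Tm = 2(9) + 4(7) = 18 + 28 = 46°C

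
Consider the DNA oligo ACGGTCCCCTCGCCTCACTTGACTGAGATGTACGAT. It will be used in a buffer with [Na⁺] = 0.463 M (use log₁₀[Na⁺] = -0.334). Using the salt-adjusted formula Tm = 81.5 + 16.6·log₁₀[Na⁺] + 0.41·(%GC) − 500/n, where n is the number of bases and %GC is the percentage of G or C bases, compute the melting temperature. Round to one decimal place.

Length n = 36. Scanning the sequence gives G=8, C=12, T=9, A=7.
G+C = 20, so %GC = 20/36 × 100 = 55.556%
Salt term: 16.6 × (-0.334) = -5.544
GC term: 0.41 × 55.556 = 22.778; length term: −500/36 = −13.889
Tm = 81.5 + (-5.544) + 22.778 − 13.889 = 84.845 → 84.8°C

84.8°C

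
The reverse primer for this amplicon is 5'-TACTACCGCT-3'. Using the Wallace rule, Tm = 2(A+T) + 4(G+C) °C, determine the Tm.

Counting bases: A=2, T=3, C=4, G=1
A+T = 5, G+C = 5
Tm = 2×5 + 4×5 = 30°C

30°C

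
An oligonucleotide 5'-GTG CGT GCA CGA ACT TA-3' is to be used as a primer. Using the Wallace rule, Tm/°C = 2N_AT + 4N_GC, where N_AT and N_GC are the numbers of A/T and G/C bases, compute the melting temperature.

52°C

G=5, C=4, T=4, A=4
So N_AT = 8 and N_GC = 9.
Tm = 2×8 + 4×9 = 52°C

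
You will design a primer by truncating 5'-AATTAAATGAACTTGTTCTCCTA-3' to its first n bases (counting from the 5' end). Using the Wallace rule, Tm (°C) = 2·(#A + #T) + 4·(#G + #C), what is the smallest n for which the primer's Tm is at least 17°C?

n = 9

First 8 bases: AATTAAAT → Tm = 16°C (< 17°C)
First 9 bases: AATTAAATG → Tm = 20°C (≥ 17°C)
Each additional base adds 2°C (A/T) or 4°C (G/C), so Tm is non-decreasing in n; n = 9 is the first length to reach 17°C.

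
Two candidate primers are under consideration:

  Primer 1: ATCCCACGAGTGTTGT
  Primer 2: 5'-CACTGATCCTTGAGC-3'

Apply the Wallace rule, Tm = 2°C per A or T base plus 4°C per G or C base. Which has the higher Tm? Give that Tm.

Primer 1: A+T=8, G+C=8 → Tm = 2(8)+4(8) = 48°C
Primer 2: A+T=7, G+C=8 → Tm = 2(7)+4(8) = 46°C
48°C vs 46°C → primer 1 is higher.

Primer 1, 48°C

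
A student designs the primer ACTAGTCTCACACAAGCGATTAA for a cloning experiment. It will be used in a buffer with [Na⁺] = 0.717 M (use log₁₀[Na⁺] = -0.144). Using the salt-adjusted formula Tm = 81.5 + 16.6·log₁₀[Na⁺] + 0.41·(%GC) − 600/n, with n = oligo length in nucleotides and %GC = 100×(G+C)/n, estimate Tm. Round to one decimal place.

Length n = 23. Base counts: G=3, C=6, T=5, A=9
G+C = 9, so %GC = 9/23 × 100 = 39.13%
Salt term: 16.6 × (-0.144) = -2.39
GC term: 0.41 × 39.13 = 16.043; length term: −600/23 = −26.087
Tm = 81.5 + (-2.39) + 16.043 − 26.087 = 69.066 → 69.1°C

69.1°C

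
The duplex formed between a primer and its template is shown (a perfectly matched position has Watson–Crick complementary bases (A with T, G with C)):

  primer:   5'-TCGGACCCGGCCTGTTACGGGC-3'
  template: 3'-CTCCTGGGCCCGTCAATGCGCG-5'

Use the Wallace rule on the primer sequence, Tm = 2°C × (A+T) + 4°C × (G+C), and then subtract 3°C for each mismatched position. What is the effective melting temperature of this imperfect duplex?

61°C

Primer base counts: A=2, T=4, G=8, C=8 → A+T=6, G+C=16
Perfect-match Tm = 2(6) + 4(16) = 12 + 64 = 76°C
Mismatches (positions where the bases are not complementary): 5 (at positions 1, 2, 11, 13, 20)
Effective Tm = 76 − 5×3 = 76 − 15 = 61°C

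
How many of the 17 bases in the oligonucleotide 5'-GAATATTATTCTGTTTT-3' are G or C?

3

Base counts: C=1, G=2, A=4, T=10
G+C = 2 + 1 = 3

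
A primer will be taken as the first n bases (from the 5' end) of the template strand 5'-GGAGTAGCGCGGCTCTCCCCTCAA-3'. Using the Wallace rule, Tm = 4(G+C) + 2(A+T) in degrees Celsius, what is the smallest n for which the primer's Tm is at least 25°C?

First 7 bases: GGAGTAG → Tm = 22°C (< 25°C)
First 8 bases: GGAGTAGC → Tm = 26°C (≥ 25°C)
Each additional base adds 2°C (A/T) or 4°C (G/C), so Tm is non-decreasing in n; n = 8 is the first length to reach 25°C.

n = 8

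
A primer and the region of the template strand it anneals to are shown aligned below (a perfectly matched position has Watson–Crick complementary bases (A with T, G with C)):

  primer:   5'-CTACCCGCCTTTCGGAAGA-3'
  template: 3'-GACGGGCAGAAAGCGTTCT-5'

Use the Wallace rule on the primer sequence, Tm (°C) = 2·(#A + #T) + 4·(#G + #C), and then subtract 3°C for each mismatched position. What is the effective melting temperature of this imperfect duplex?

Primer base counts: A=4, T=4, G=4, C=7 → A+T=8, G+C=11
Perfect-match Tm = 2(8) + 4(11) = 16 + 44 = 60°C
Mismatches (positions where the bases are not complementary): 3 (at positions 3, 8, 15)
Effective Tm = 60 − 3×3 = 60 − 9 = 51°C

51°C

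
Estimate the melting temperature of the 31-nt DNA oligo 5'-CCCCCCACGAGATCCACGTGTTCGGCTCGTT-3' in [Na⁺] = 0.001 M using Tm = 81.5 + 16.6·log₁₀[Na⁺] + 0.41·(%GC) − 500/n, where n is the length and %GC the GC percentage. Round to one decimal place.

Length n = 31. Scanning the sequence gives T=7, C=13, G=7, A=4.
G+C = 20, so %GC = 20/31 × 100 = 64.516%
Salt term: 16.6 × (-3) = -49.8
GC term: 0.41 × 64.516 = 26.452; length term: −500/31 = −16.129
Tm = 81.5 + (-49.8) + 26.452 − 16.129 = 42.023 → 42.0°C

42.0°C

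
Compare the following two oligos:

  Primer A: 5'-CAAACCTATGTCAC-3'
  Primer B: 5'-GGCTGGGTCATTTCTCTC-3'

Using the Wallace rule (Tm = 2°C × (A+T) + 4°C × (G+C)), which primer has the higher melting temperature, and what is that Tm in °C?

Primer A: A+T=8, G+C=6 → Tm = 2(8)+4(6) = 40°C
Primer B: A+T=8, G+C=10 → Tm = 2(8)+4(10) = 56°C
40°C vs 56°C → primer B is higher.

Primer B, 56°C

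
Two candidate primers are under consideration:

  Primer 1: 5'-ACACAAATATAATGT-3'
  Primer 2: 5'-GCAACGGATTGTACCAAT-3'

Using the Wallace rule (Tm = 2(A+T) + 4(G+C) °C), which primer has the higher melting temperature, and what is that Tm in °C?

Primer 2, 52°C

Primer 1: A+T=12, G+C=3 → Tm = 2(12)+4(3) = 36°C
Primer 2: A+T=10, G+C=8 → Tm = 2(10)+4(8) = 52°C
36°C vs 52°C → primer 2 is higher.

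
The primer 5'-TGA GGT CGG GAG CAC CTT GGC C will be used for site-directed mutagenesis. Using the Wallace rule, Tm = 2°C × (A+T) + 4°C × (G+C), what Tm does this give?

Counting bases: A=3, G=9, C=6, T=4
A+T = 7, G+C = 15
Tm = 4·15 + 2·7 = 60 + 14 = 74°C

74°C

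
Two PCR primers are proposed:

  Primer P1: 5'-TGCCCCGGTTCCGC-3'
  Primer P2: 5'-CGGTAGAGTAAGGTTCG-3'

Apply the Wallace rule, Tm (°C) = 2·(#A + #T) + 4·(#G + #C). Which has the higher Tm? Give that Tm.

Primer P2, 52°C

Primer P1: A+T=3, G+C=11 → Tm = 2(3)+4(11) = 50°C
Primer P2: A+T=8, G+C=9 → Tm = 2(8)+4(9) = 52°C
50°C vs 52°C → primer P2 is higher.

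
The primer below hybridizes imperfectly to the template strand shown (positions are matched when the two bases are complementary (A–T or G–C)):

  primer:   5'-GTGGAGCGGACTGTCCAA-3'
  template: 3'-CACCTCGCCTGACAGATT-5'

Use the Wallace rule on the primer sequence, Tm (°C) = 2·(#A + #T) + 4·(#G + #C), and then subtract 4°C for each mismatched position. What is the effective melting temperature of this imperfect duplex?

Primer base counts: A=4, T=3, G=7, C=4 → A+T=7, G+C=11
Perfect-match Tm = 2(7) + 4(11) = 14 + 44 = 58°C
Mismatches (positions where the bases are not complementary): 1 (at position 16)
Effective Tm = 58 − 1×4 = 58 − 4 = 54°C

54°C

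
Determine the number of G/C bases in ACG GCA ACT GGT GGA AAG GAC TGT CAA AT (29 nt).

Scanning the sequence gives T=5, A=10, G=9, C=5.
Total G or C: 9 + 5 = 14

14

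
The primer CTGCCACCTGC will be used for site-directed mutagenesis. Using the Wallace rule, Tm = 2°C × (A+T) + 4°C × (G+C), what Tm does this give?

Scanning the sequence gives C=6, A=1, T=2, G=2.
A+T = 3, G+C = 8
Tm = 2(3) + 4(8) = 6 + 32 = 38°C

38°C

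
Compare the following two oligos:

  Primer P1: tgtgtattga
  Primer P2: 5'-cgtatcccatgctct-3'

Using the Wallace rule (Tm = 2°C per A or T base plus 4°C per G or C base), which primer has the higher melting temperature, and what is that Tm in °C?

Primer P1: A+T=7, G+C=3 → Tm = 2(7)+4(3) = 26°C
Primer P2: A+T=7, G+C=8 → Tm = 2(7)+4(8) = 46°C
26°C vs 46°C → primer P2 is higher.

Primer P2, 46°C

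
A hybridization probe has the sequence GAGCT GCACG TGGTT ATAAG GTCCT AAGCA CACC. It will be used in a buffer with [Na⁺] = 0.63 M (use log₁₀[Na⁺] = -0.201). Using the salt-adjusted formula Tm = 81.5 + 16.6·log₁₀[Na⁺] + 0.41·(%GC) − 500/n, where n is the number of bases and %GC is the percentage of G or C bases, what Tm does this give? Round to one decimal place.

85.2°C

Length n = 34. T=7, G=9, C=9, A=9
G+C = 18, so %GC = 18/34 × 100 = 52.941%
Salt term: 16.6 × (-0.201) = -3.337
GC term: 0.41 × 52.941 = 21.706; length term: −500/34 = −14.706
Tm = 81.5 + (-3.337) + 21.706 − 14.706 = 85.163 → 85.2°C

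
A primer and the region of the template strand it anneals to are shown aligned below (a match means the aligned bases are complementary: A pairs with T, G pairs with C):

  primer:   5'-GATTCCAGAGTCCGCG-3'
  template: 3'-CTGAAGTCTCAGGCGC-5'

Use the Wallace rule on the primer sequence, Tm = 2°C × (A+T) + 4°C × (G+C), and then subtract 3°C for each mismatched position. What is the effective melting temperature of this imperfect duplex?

Primer base counts: A=3, T=3, G=5, C=5 → A+T=6, G+C=10
Perfect-match Tm = 2(6) + 4(10) = 12 + 40 = 52°C
Mismatches (positions where the bases are not complementary): 2 (at positions 3, 5)
Effective Tm = 52 − 2×3 = 52 − 6 = 46°C

46°C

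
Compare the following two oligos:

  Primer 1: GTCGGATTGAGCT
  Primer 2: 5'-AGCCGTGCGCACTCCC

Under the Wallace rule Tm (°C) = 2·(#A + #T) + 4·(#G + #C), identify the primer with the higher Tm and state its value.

Primer 1: A+T=6, G+C=7 → Tm = 2(6)+4(7) = 40°C
Primer 2: A+T=4, G+C=12 → Tm = 2(4)+4(12) = 56°C
40°C vs 56°C → primer 2 is higher.

Primer 2, 56°C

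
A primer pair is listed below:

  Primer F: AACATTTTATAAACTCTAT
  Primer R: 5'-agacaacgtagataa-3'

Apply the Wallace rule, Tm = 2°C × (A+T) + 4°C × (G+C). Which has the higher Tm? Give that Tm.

Primer F: A+T=16, G+C=3 → Tm = 2(16)+4(3) = 44°C
Primer R: A+T=10, G+C=5 → Tm = 2(10)+4(5) = 40°C
44°C vs 40°C → primer F is higher.

Primer F, 44°C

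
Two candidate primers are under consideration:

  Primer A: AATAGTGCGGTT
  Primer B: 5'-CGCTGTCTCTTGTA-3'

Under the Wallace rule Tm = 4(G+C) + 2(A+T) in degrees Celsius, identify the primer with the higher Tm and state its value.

Primer A: A+T=7, G+C=5 → Tm = 2(7)+4(5) = 34°C
Primer B: A+T=7, G+C=7 → Tm = 2(7)+4(7) = 42°C
34°C vs 42°C → primer B is higher.

Primer B, 42°C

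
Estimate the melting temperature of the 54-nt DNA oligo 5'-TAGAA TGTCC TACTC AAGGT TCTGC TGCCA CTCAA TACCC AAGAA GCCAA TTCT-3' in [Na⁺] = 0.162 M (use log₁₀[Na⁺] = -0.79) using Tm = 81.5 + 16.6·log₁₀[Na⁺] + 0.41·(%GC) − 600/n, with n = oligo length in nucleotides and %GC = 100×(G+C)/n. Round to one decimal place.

Length n = 54. Scanning the sequence gives A=16, G=8, T=14, C=16.
G+C = 24, so %GC = 24/54 × 100 = 44.444%
Salt term: 16.6 × (-0.79) = -13.114
GC term: 0.41 × 44.444 = 18.222; length term: −600/54 = −11.111
Tm = 81.5 + (-13.114) + 18.222 − 11.111 = 75.497 → 75.5°C

75.5°C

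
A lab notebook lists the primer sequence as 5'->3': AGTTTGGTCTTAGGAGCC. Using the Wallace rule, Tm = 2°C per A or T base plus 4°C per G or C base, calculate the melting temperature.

C=3, G=6, A=3, T=6
So N_AT = 9 and N_GC = 9.
Tm = 4·9 + 2·9 = 36 + 18 = 54°C

54°C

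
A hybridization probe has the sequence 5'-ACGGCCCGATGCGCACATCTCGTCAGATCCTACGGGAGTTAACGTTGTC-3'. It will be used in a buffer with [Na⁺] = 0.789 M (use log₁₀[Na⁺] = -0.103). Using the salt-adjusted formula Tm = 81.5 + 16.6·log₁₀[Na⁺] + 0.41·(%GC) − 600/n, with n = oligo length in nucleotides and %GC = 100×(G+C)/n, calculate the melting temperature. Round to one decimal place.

Length n = 49. Scanning the sequence gives C=15, A=10, G=13, T=11.
G+C = 28, so %GC = 28/49 × 100 = 57.143%
Salt term: 16.6 × (-0.103) = -1.71
GC term: 0.41 × 57.143 = 23.429; length term: −600/49 = −12.245
Tm = 81.5 + (-1.71) + 23.429 − 12.245 = 90.974 → 91.0°C

91.0°C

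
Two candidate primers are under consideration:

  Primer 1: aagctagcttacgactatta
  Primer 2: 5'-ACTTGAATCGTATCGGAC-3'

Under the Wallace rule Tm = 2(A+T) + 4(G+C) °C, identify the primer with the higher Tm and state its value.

Primer 1: A+T=13, G+C=7 → Tm = 2(13)+4(7) = 54°C
Primer 2: A+T=10, G+C=8 → Tm = 2(10)+4(8) = 52°C
54°C vs 52°C → primer 1 is higher.

Primer 1, 54°C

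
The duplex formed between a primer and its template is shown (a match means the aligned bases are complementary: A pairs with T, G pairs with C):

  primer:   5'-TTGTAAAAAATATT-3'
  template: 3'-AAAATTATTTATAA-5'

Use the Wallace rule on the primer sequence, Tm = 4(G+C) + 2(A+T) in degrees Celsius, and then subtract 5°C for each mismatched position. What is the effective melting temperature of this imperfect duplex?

Primer base counts: A=7, T=6, G=1, C=0 → A+T=13, G+C=1
Perfect-match Tm = 2(13) + 4(1) = 26 + 4 = 30°C
Mismatches (positions where the bases are not complementary): 2 (at positions 3, 7)
Effective Tm = 30 − 2×5 = 30 − 10 = 20°C

20°C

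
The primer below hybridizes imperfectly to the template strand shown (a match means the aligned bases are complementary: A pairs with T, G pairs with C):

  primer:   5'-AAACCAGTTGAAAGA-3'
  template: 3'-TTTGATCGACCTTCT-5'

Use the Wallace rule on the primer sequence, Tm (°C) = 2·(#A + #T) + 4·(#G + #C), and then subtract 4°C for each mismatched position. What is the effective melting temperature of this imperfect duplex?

Primer base counts: A=8, T=2, G=3, C=2 → A+T=10, G+C=5
Perfect-match Tm = 2(10) + 4(5) = 20 + 20 = 40°C
Mismatches (positions where the bases are not complementary): 3 (at positions 5, 8, 11)
Effective Tm = 40 − 3×4 = 40 − 12 = 28°C

28°C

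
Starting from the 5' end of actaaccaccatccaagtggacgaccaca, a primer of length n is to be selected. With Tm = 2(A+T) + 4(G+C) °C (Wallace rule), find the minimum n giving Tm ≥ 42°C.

First 13 bases: ACTAACCACCATC → Tm = 38°C (< 42°C)
First 14 bases: ACTAACCACCATCC → Tm = 42°C (≥ 42°C)
Since every base adds ≥2°C, Tm only increases with n, so the threshold is first crossed at n = 14.

n = 14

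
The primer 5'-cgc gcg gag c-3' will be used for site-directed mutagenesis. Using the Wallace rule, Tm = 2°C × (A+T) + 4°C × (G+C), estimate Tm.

38°C

Scanning the sequence gives C=4, T=0, A=1, G=5.
So N_AT = 1 and N_GC = 9.
Tm = 4·9 + 2·1 = 36 + 2 = 38°C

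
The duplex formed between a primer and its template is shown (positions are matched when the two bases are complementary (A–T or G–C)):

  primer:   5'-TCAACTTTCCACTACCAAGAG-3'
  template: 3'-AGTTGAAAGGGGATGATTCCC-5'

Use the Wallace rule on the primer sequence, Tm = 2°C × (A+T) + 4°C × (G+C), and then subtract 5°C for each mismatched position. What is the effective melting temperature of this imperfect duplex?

Primer base counts: A=7, T=5, G=2, C=7 → A+T=12, G+C=9
Perfect-match Tm = 2(12) + 4(9) = 24 + 36 = 60°C
Mismatches (positions where the bases are not complementary): 3 (at positions 11, 16, 20)
Effective Tm = 60 − 3×5 = 60 − 15 = 45°C

45°C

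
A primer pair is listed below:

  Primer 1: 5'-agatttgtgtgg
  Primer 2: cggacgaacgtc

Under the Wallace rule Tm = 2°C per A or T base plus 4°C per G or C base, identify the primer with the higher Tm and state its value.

Primer 1: A+T=7, G+C=5 → Tm = 2(7)+4(5) = 34°C
Primer 2: A+T=4, G+C=8 → Tm = 2(4)+4(8) = 40°C
34°C vs 40°C → primer 2 is higher.

Primer 2, 40°C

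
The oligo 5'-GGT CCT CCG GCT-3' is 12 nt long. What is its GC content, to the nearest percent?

Scanning the sequence gives G=4, C=5, A=0, T=3.
G+C = 4 + 5 = 9 out of 12 bases
%GC = 9/12 × 100 = 75% ≈ 75%

75%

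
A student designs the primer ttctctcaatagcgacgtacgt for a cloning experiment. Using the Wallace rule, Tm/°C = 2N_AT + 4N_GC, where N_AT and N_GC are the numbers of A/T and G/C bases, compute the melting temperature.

T=7, A=5, C=6, G=4
So N_AT = 12 and N_GC = 10.
Tm = 4·10 + 2·12 = 40 + 24 = 64°C

64°C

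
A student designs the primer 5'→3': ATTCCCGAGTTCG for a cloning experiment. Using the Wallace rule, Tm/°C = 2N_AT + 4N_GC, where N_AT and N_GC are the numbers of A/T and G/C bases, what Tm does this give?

Scanning the sequence gives C=4, A=2, G=3, T=4.
A+T = 6, G+C = 7
Tm = 4·7 + 2·6 = 28 + 12 = 40°C

40°C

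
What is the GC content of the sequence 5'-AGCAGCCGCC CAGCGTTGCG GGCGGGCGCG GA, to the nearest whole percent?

Scanning the sequence gives T=2, G=15, C=11, A=4.
G+C = 15 + 11 = 26 out of 32 bases
%GC = 26/32 × 100 = 81.25% ≈ 81%

81%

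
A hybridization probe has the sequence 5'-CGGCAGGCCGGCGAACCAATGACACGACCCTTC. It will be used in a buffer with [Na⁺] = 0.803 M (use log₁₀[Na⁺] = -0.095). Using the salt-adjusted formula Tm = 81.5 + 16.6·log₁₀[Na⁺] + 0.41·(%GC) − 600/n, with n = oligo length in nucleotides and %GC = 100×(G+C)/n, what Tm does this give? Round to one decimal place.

Length n = 33. Counting bases: C=13, G=9, T=3, A=8
G+C = 22, so %GC = 22/33 × 100 = 66.667%
Salt term: 16.6 × (-0.095) = -1.577
GC term: 0.41 × 66.667 = 27.333; length term: −600/33 = −18.182
Tm = 81.5 + (-1.577) + 27.333 − 18.182 = 89.074 → 89.1°C

89.1°C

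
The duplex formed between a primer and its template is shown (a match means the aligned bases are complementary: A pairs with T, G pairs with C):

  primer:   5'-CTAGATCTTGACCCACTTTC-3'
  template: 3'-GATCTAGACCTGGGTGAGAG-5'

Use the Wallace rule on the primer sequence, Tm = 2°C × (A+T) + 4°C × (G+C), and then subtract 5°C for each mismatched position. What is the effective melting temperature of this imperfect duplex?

Primer base counts: A=4, T=7, G=2, C=7 → A+T=11, G+C=9
Perfect-match Tm = 2(11) + 4(9) = 22 + 36 = 58°C
Mismatches (positions where the bases are not complementary): 2 (at positions 9, 18)
Effective Tm = 58 − 2×5 = 58 − 10 = 48°C

48°C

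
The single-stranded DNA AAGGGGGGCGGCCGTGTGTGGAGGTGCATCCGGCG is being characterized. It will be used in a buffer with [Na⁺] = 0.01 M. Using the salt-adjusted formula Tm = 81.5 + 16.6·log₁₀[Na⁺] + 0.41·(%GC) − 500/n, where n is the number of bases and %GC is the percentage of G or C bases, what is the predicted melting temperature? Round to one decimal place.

64.5°C

Length n = 35. Base counts: G=19, A=4, T=5, C=7
G+C = 26, so %GC = 26/35 × 100 = 74.286%
Salt term: 16.6 × (-2) = -33.2
GC term: 0.41 × 74.286 = 30.457; length term: −500/35 = −14.286
Tm = 81.5 + (-33.2) + 30.457 − 14.286 = 64.471 → 64.5°C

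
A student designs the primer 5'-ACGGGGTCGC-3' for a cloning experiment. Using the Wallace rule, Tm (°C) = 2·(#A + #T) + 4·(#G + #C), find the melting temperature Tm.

Counting bases: C=3, G=5, T=1, A=1
A+T = 2, G+C = 8
Tm = 2(2) + 4(8) = 4 + 32 = 36°C

36°C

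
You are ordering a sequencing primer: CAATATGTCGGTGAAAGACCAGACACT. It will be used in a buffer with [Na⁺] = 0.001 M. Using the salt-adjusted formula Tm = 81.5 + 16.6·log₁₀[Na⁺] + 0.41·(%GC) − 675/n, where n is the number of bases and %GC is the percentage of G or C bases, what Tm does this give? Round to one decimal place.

24.9°C

Length n = 27. Counting bases: C=6, G=6, T=5, A=10
G+C = 12, so %GC = 12/27 × 100 = 44.444%
Salt term: 16.6 × (-3) = -49.8
GC term: 0.41 × 44.444 = 18.222; length term: −675/27 = −25
Tm = 81.5 + (-49.8) + 18.222 − 25 = 24.922 → 24.9°C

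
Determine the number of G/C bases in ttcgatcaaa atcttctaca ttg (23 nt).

Scanning the sequence gives C=5, G=2, T=9, A=7.
Total G or C: 2 + 5 = 7

7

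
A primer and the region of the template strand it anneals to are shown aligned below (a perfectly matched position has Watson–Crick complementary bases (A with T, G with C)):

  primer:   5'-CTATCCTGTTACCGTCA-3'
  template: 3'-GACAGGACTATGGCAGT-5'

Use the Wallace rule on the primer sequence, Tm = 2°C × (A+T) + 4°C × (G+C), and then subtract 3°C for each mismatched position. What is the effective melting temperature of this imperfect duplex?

44°C

Primer base counts: A=3, T=6, G=2, C=6 → A+T=9, G+C=8
Perfect-match Tm = 2(9) + 4(8) = 18 + 32 = 50°C
Mismatches (positions where the bases are not complementary): 2 (at positions 3, 9)
Effective Tm = 50 − 2×3 = 50 − 6 = 44°C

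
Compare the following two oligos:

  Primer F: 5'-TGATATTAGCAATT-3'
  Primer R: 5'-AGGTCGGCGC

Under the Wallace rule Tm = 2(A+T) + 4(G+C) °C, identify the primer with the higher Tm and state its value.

Primer F: A+T=11, G+C=3 → Tm = 2(11)+4(3) = 34°C
Primer R: A+T=2, G+C=8 → Tm = 2(2)+4(8) = 36°C
34°C vs 36°C → primer R is higher.

Primer R, 36°C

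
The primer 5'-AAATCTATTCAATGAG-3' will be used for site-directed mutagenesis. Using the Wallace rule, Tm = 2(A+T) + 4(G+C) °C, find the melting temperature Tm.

Base counts: T=5, G=2, C=2, A=7
A+T = 12, G+C = 4
Tm = 2(12) + 4(4) = 24 + 16 = 40°C

40°C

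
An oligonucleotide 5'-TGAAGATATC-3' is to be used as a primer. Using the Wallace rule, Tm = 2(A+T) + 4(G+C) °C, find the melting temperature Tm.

26°C

Scanning the sequence gives A=4, G=2, T=3, C=1.
So N_AT = 7 and N_GC = 3.
Tm = 4·3 + 2·7 = 12 + 14 = 26°C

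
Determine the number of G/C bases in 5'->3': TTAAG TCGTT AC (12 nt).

4

C=2, G=2, A=3, T=5
Total G or C: 2 + 2 = 4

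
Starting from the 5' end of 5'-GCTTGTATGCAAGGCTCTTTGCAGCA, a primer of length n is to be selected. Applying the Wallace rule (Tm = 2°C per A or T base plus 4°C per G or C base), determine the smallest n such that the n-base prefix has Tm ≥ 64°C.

First 21 bases: GCTTGTATGCAAGGCTCTTTG → Tm = 62°C (< 64°C)
First 22 bases: GCTTGTATGCAAGGCTCTTTGC → Tm = 66°C (≥ 64°C)
Since every base adds ≥2°C, Tm only increases with n, so the threshold is first crossed at n = 22.

n = 22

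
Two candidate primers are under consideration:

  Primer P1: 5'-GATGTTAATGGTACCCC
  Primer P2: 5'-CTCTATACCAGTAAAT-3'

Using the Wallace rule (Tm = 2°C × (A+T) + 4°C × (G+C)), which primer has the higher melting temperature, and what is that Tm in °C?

Primer P1, 50°C

Primer P1: A+T=9, G+C=8 → Tm = 2(9)+4(8) = 50°C
Primer P2: A+T=11, G+C=5 → Tm = 2(11)+4(5) = 42°C
50°C vs 42°C → primer P1 is higher.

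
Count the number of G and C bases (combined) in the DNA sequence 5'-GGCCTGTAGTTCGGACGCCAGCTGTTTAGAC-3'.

Scanning the sequence gives T=8, G=10, A=5, C=8.
Total G or C: 10 + 8 = 18

18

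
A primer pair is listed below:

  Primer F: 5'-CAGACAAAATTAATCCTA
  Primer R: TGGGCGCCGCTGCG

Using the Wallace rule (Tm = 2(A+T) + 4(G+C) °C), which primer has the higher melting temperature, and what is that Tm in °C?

Primer F: A+T=13, G+C=5 → Tm = 2(13)+4(5) = 46°C
Primer R: A+T=2, G+C=12 → Tm = 2(2)+4(12) = 52°C
46°C vs 52°C → primer R is higher.

Primer R, 52°C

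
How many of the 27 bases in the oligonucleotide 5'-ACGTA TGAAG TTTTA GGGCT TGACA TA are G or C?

Scanning the sequence gives G=7, C=3, A=8, T=9.
G+C = 7 + 3 = 10

10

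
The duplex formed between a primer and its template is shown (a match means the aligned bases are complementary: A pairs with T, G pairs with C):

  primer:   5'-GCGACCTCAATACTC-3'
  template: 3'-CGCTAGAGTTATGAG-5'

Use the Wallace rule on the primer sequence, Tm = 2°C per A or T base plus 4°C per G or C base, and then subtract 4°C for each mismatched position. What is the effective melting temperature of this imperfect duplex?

42°C

Primer base counts: A=4, T=3, G=2, C=6 → A+T=7, G+C=8
Perfect-match Tm = 2(7) + 4(8) = 14 + 32 = 46°C
Mismatches (positions where the bases are not complementary): 1 (at position 5)
Effective Tm = 46 − 1×4 = 46 − 4 = 42°C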